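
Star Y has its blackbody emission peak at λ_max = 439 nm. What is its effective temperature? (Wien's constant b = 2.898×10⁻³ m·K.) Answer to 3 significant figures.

T = b/λ_max = 2.898×10⁻³ / (439×10⁻⁹) = 6601 K.

6.60×10^3 K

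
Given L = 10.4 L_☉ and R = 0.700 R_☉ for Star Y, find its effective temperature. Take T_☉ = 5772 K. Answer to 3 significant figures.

1.24×10^4 K

T/T_☉ = (L/L_☉)^(1/4) / (R/R_☉)^(1/2)
T = 5772 × (10.4)^(1/4) / √(0.700) = 5772 × 1.796 / 0.8367 = 1.239×10^4 K.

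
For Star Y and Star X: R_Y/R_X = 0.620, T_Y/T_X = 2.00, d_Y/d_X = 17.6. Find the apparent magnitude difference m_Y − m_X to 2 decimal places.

4.26

L_Y/L_X = (0.620)²(2.00)⁴ = 6.150.
F_Y/F_X = (L_Y/L_X)/(d_Y/d_X)² = 6.150/309.8 = 0.01986.
m_Y − m_X = −2.5 log₁₀(0.01986) = 4.26.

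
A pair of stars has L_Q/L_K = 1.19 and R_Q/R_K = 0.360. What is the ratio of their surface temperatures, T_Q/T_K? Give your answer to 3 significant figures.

1.74

L ∝ R²T⁴ gives T ∝ (L/R²)^(1/4), so
T_Q/T_K = (1.19 / 0.360²)^(1/4) = (9.182)^(1/4) = 1.741.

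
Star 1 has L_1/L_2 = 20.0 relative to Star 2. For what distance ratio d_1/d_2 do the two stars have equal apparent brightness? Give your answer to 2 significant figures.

Equal flux requires L_1/d_1² = L_2/d_2², so d_1/d_2 = √(L_1/L_2)
= √(20.0) = 4.472.

4.5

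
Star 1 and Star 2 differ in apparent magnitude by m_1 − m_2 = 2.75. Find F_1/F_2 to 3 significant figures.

0.0794

F_1/F_2 = 10^(−(m_1 − m_2)/2.5) = 10^(-2.75/2.5) = 10^-1.100 = 0.07943.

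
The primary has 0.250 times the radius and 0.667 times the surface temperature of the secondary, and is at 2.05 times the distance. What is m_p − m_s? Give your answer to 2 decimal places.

L_p/L_s = (0.250)²(0.667)⁴ = 0.01237.
F_p/F_s = (L_p/L_s)/(d_p/d_s)² = 0.01237/4.202 = 0.002944.
m_p − m_s = −2.5 log₁₀(0.002944) = 6.33.

6.33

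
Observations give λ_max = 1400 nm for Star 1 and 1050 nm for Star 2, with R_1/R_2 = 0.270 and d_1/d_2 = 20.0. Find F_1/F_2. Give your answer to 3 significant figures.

Wien's law: T_1/T_2 = λ_2/λ_1 = 1050/1400 = 0.7500.
L_1/L_2 = (R_1/R_2)²(T_1/T_2)⁴ = (0.270)²(0.7500)⁴ = 0.02307.
F_1/F_2 = (L_1/L_2)/(d_1/d_2)² = 0.02307/(20.0)² = 5.767×10^-5.

5.77×10^-5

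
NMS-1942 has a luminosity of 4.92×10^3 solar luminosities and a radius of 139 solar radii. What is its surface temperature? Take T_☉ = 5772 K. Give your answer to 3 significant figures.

4.10×10^3 K

T/T_☉ = (L/L_☉)^(1/4) / (R/R_☉)^(1/2)
T = 5772 × (4.92×10^3)^(1/4) / √(139) = 5772 × 8.375 / 11.79 = 4100 K.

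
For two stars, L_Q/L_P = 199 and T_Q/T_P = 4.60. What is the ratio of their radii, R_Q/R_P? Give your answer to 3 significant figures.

L ∝ R²T⁴ gives R ∝ √L / T², so
R_Q/R_P = √(199) / (4.60)² = 14.11 / 21.16 = 0.6667.

0.667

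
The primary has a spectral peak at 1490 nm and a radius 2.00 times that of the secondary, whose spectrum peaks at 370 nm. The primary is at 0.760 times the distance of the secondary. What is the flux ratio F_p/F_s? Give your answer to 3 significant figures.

Wien's law: T_p/T_s = λ_s/λ_p = 370/1490 = 0.2483.
L_p/L_s = (R_p/R_s)²(T_p/T_s)⁴ = (2.00)²(0.2483)⁴ = 0.01521.
F_p/F_s = (L_p/L_s)/(d_p/d_s)² = 0.01521/(0.760)² = 0.02633.

0.0263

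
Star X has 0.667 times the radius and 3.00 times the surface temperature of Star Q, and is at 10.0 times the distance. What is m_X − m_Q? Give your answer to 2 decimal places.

1.11

L_X/L_Q = (0.667)²(3.00)⁴ = 36.04.
F_X/F_Q = (L_X/L_Q)/(d_X/d_Q)² = 36.04/100.0 = 0.3604.
m_X − m_Q = −2.5 log₁₀(0.3604) = 1.11.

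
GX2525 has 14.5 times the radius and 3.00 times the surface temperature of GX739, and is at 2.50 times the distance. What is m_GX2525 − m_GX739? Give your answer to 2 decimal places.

L_GX2525/L_GX739 = (14.5)²(3.00)⁴ = 1.703×10^4.
F_GX2525/F_GX739 = (L_GX2525/L_GX739)/(d_GX2525/d_GX739)² = 1.703×10^4/6.250 = 2725.
m_GX2525 − m_GX739 = −2.5 log₁₀(2725) = -8.59.

-8.59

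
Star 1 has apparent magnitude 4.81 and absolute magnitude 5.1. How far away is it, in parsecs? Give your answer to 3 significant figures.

8.75 pc

m − M = 5 log₁₀(d/10 pc)
4.81 − (5.1) = -0.29 = 5 log₁₀(d/10)
d = 10 × 10^(-0.29/5) = 10 × 10^-0.058 = 8.750 pc.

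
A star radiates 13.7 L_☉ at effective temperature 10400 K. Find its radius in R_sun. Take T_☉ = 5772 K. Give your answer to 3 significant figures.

1.14 R_sun

R/R_☉ = √(L/L_☉) / (T/T_☉)² = √(13.7) / (1.802)²
       = 3.701 / 3.246 = 1.140.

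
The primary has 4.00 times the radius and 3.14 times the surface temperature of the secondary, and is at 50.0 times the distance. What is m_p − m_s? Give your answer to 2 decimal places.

L_p/L_s = (4.00)²(3.14)⁴ = 1555.
F_p/F_s = (L_p/L_s)/(d_p/d_s)² = 1555/2500 = 0.6222.
m_p − m_s = −2.5 log₁₀(0.6222) = 0.52.

0.52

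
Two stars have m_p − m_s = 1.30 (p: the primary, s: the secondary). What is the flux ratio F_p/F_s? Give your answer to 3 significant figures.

F_p/F_s = 10^(−(m_p − m_s)/2.5) = 10^(-1.30/2.5) = 10^-0.520 = 0.3020.

0.302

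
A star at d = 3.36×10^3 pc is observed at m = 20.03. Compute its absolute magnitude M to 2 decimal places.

7.40

M = m − 5 log₁₀(d/10 pc) = 20.03 − 5 log₁₀(3.36×10^3/10)
  = 20.03 − 5 × 2.526 = 20.03 − 12.63 = 7.40.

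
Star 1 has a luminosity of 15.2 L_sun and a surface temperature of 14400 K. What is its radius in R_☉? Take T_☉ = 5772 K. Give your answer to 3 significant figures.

R/R_☉ = √(L/L_☉) / (T/T_☉)² = √(15.2) / (2.495)²
       = 3.899 / 6.224 = 0.6264.

0.626 R_☉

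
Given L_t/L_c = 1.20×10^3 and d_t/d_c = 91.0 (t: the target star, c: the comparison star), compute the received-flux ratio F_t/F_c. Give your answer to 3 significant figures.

F = L/(4πd²), so F_t/F_c = (L_t/L_c) / (d_t/d_c)²
= 1.20×10^3 / (91.0)² = 1.20×10^3 / 8281 = 0.1449.

0.145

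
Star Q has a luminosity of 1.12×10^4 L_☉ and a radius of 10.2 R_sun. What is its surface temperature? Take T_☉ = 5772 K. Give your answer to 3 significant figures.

1.86×10^4 K

T/T_☉ = (L/L_☉)^(1/4) / (R/R_☉)^(1/2)
T = 5772 × (1.12×10^4)^(1/4) / √(10.2) = 5772 × 10.29 / 3.194 = 1.859×10^4 K.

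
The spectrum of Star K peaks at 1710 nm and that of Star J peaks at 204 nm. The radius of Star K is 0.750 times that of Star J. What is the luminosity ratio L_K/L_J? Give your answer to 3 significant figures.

Wien's law gives T ∝ 1/λ_max, so T_K/T_J = λ_J/λ_K = 204/1710 = 0.1193.
Then L ∝ R²T⁴ gives L_K/L_J = (0.750)² × (0.1193)⁴ = 0.5625 × 2.026×10^-4 = 1.139×10^-4.

1.14×10^-4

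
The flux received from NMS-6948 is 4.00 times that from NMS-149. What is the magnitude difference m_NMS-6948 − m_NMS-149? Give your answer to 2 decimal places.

m_NMS-6948 − m_NMS-149 = −2.5 log₁₀(F_NMS-6948/F_NMS-149) = −2.5 log₁₀(4.00) = −2.5 × (0.602) = -1.505.

-1.51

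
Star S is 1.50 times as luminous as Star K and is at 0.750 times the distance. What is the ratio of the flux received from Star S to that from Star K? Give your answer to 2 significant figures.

F = L/(4πd²), so F_S/F_K = (L_S/L_K) / (d_S/d_K)²
= 1.50 / (0.750)² = 1.50 / 0.5625 = 2.667.

2.7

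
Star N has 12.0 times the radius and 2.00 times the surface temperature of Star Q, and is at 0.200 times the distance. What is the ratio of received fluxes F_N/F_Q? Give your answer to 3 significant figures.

L_N/L_Q = (R_N/R_Q)²(T_N/T_Q)⁴ = (12.0)² × (2.00)⁴ = 2304.
F_N/F_Q = (L_N/L_Q)/(d_N/d_Q)² = 2304 / (0.200)² = 5.760×10^4.

5.76×10^4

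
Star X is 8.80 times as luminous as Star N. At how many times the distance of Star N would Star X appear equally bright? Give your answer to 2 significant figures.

Equal flux requires L_X/d_X² = L_N/d_N², so d_X/d_N = √(L_X/L_N)
= √(8.80) = 2.966.

3.0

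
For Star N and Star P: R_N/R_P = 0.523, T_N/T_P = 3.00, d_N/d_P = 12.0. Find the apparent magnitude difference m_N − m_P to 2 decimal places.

2.03

L_N/L_P = (0.523)²(3.00)⁴ = 22.16.
F_N/F_P = (L_N/L_P)/(d_N/d_P)² = 22.16/144.0 = 0.1539.
m_N − m_P = −2.5 log₁₀(0.1539) = 2.03.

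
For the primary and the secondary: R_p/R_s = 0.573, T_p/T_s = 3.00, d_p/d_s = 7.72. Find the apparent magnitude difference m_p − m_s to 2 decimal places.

0.88

L_p/L_s = (0.573)²(3.00)⁴ = 26.59.
F_p/F_s = (L_p/L_s)/(d_p/d_s)² = 26.59/59.60 = 0.4462.
m_p − m_s = −2.5 log₁₀(0.4462) = 0.88.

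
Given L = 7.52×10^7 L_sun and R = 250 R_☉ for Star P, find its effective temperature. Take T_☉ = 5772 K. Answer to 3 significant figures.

T/T_☉ = (L/L_☉)^(1/4) / (R/R_☉)^(1/2)
T = 5772 × (7.52×10^7)^(1/4) / √(250) = 5772 × 93.12 / 15.81 = 3.399×10^4 K.

3.40×10^4 K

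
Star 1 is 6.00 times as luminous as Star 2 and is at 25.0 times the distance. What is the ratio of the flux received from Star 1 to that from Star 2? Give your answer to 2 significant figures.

F = L/(4πd²), so F_1/F_2 = (L_1/L_2) / (d_1/d_2)²
= 6.00 / (25.0)² = 6.00 / 625.0 = 0.009600.

0.0096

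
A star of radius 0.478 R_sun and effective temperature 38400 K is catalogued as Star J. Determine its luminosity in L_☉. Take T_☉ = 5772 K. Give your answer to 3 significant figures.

L/L_☉ = (R/R_☉)² (T/T_☉)⁴ = (0.478)² × (38400/5772)⁴
       = 0.2285 × (6.653)⁴ = 0.2285 × 1959 = 447.6.

448 L_☉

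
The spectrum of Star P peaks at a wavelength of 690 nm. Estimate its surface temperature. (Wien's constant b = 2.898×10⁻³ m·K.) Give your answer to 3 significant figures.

T = b/λ_max = 2.898×10⁻³ / (690×10⁻⁹) = 4200 K.

4.20×10^3 K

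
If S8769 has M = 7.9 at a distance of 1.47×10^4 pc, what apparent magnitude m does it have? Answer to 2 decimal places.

m = M + 5 log₁₀(d/10 pc) = 7.9 + 5 log₁₀(1.47×10^4/10)
  = 7.9 + 5 × 3.167 = 7.9 + 15.84 = 23.74.

23.74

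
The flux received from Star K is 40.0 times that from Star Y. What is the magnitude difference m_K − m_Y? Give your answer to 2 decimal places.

-4.01

m_K − m_Y = −2.5 log₁₀(F_K/F_Y) = −2.5 log₁₀(40.0) = −2.5 × (1.602) = -4.005.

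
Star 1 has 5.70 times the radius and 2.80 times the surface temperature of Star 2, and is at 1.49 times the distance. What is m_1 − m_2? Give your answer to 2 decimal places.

L_1/L_2 = (5.70)²(2.80)⁴ = 1997.
F_1/F_2 = (L_1/L_2)/(d_1/d_2)² = 1997/2.220 = 899.5.
m_1 − m_2 = −2.5 log₁₀(899.5) = -7.39.

-7.39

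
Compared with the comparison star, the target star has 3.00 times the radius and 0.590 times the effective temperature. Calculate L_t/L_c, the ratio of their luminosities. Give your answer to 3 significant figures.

1.09

From the Stefan–Boltzmann law, L ∝ R²T⁴, so
L_t/L_c = (R_t/R_c)² (T_t/T_c)⁴ = (3.00)² × (0.590)⁴ = 9.000 × 0.1212 = 1.091.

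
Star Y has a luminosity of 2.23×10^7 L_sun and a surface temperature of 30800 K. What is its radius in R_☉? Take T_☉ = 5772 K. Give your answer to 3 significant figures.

R/R_☉ = √(L/L_☉) / (T/T_☉)² = √(2.23×10^7) / (5.336)²
       = 4722 / 28.47 = 165.8.

166 R_☉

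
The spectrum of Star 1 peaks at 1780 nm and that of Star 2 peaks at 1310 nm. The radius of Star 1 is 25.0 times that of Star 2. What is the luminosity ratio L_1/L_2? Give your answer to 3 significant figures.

183

Wien's law gives T ∝ 1/λ_max, so T_1/T_2 = λ_2/λ_1 = 1310/1780 = 0.7360.
Then L ∝ R²T⁴ gives L_1/L_2 = (25.0)² × (0.7360)⁴ = 625.0 × 0.2934 = 183.4.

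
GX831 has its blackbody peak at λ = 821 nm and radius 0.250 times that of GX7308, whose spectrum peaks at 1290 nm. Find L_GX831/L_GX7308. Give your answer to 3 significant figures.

0.381

Wien's law gives T ∝ 1/λ_max, so T_GX831/T_GX7308 = λ_GX7308/λ_GX831 = 1290/821 = 1.571.
Then L ∝ R²T⁴ gives L_GX831/L_GX7308 = (0.250)² × (1.571)⁴ = 0.06250 × 6.095 = 0.3809.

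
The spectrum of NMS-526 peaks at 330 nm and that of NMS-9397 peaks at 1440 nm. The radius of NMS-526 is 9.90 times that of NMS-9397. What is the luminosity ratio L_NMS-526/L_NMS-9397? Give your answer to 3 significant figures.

3.55×10^4

Wien's law gives T ∝ 1/λ_max, so T_NMS-526/T_NMS-9397 = λ_NMS-9397/λ_NMS-526 = 1440/330 = 4.364.
Then L ∝ R²T⁴ gives L_NMS-526/L_NMS-9397 = (9.90)² × (4.364)⁴ = 98.01 × 362.6 = 3.554×10^4.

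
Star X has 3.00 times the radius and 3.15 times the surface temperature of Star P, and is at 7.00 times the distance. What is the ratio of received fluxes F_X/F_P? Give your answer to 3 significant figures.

L_X/L_P = (R_X/R_P)²(T_X/T_P)⁴ = (3.00)² × (3.15)⁴ = 886.1.
F_X/F_P = (L_X/L_P)/(d_X/d_P)² = 886.1 / (7.00)² = 18.08.

18.1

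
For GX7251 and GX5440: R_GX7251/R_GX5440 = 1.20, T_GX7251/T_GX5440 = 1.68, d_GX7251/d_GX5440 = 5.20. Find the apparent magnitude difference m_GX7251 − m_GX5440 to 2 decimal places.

0.93

L_GX7251/L_GX5440 = (1.20)²(1.68)⁴ = 11.47.
F_GX7251/F_GX5440 = (L_GX7251/L_GX5440)/(d_GX7251/d_GX5440)² = 11.47/27.04 = 0.4242.
m_GX7251 − m_GX5440 = −2.5 log₁₀(0.4242) = 0.93.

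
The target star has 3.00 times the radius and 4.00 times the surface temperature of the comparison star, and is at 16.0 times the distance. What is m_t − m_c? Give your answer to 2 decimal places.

L_t/L_c = (3.00)²(4.00)⁴ = 2304.
F_t/F_c = (L_t/L_c)/(d_t/d_c)² = 2304/256.0 = 9.000.
m_t − m_c = −2.5 log₁₀(9.000) = -2.39.

-2.39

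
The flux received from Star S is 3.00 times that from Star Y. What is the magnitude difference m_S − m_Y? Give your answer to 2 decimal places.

-1.19

m_S − m_Y = −2.5 log₁₀(F_S/F_Y) = −2.5 log₁₀(3.00) = −2.5 × (0.477) = -1.193.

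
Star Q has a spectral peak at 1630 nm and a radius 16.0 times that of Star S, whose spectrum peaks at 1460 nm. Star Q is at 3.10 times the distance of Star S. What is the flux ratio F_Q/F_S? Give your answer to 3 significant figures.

17.1

Wien's law: T_Q/T_S = λ_S/λ_Q = 1460/1630 = 0.8957.
L_Q/L_S = (R_Q/R_S)²(T_Q/T_S)⁴ = (16.0)²(0.8957)⁴ = 164.8.
F_Q/F_S = (L_Q/L_S)/(d_Q/d_S)² = 164.8/(3.10)² = 17.15.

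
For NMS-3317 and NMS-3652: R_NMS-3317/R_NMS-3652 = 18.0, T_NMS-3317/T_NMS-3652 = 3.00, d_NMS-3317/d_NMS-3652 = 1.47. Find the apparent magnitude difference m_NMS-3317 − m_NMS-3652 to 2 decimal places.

L_NMS-3317/L_NMS-3652 = (18.0)²(3.00)⁴ = 2.624×10^4.
F_NMS-3317/F_NMS-3652 = (L_NMS-3317/L_NMS-3652)/(d_NMS-3317/d_NMS-3652)² = 2.624×10^4/2.161 = 1.214×10^4.
m_NMS-3317 − m_NMS-3652 = −2.5 log₁₀(1.214×10^4) = -10.21.

-10.21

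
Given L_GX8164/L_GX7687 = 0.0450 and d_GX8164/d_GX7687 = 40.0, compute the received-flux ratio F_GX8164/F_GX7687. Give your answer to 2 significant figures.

2.8×10^-5

F = L/(4πd²), so F_GX8164/F_GX7687 = (L_GX8164/L_GX7687) / (d_GX8164/d_GX7687)²
= 0.0450 / (40.0)² = 0.0450 / 1600 = 2.812×10^-5.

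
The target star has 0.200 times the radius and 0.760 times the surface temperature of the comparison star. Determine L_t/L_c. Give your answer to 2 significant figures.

From the Stefan–Boltzmann law, L ∝ R²T⁴, so
L_t/L_c = (R_t/R_c)² (T_t/T_c)⁴ = (0.200)² × (0.760)⁴ = 0.04000 × 0.3336 = 0.01334.

0.013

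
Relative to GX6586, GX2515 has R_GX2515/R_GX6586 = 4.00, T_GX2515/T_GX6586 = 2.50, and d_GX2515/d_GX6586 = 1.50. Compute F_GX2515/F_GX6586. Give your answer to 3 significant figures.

L_GX2515/L_GX6586 = (R_GX2515/R_GX6586)²(T_GX2515/T_GX6586)⁴ = (4.00)² × (2.50)⁴ = 625.0.
F_GX2515/F_GX6586 = (L_GX2515/L_GX6586)/(d_GX2515/d_GX6586)² = 625.0 / (1.50)² = 277.8.

278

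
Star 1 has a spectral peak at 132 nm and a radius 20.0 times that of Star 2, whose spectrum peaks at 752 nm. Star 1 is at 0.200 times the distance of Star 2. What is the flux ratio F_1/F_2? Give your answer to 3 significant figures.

Wien's law: T_1/T_2 = λ_2/λ_1 = 752/132 = 5.697.
L_1/L_2 = (R_1/R_2)²(T_1/T_2)⁴ = (20.0)²(5.697)⁴ = 4.213×10^5.
F_1/F_2 = (L_1/L_2)/(d_1/d_2)² = 4.213×10^5/(0.200)² = 1.053×10^7.

1.05×10^7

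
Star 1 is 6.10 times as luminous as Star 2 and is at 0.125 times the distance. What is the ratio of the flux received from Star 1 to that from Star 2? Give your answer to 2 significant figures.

3.9×10^2

F = L/(4πd²), so F_1/F_2 = (L_1/L_2) / (d_1/d_2)²
= 6.10 / (0.125)² = 6.10 / 0.01562 = 390.4.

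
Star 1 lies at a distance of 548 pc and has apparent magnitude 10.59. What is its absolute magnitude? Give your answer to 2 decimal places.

M = m − 5 log₁₀(d/10 pc) = 10.59 − 5 log₁₀(548/10)
  = 10.59 − 5 × 1.739 = 10.59 − 8.69 = 1.90.

1.90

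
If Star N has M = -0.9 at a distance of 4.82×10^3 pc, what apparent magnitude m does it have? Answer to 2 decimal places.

12.52

m = M + 5 log₁₀(d/10 pc) = -0.9 + 5 log₁₀(4.82×10^3/10)
  = -0.9 + 5 × 2.683 = -0.9 + 13.42 = 12.52.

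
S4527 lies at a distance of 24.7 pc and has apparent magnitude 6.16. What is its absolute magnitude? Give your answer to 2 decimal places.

4.20

M = m − 5 log₁₀(d/10 pc) = 6.16 − 5 log₁₀(24.7/10)
  = 6.16 − 5 × 0.393 = 6.16 − 1.96 = 4.20.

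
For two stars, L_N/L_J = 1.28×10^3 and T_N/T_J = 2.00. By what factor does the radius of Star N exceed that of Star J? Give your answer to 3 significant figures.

8.94

L ∝ R²T⁴ gives R ∝ √L / T², so
R_N/R_J = √(1.28×10^3) / (2.00)² = 35.78 / 4.000 = 8.944.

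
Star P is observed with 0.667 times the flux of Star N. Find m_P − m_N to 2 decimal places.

0.44

m_P − m_N = −2.5 log₁₀(F_P/F_N) = −2.5 log₁₀(0.667) = −2.5 × (-0.176) = 0.440.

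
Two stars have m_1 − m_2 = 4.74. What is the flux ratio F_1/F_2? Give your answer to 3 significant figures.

0.0127

F_1/F_2 = 10^(−(m_1 − m_2)/2.5) = 10^(-4.74/2.5) = 10^-1.896 = 0.01271.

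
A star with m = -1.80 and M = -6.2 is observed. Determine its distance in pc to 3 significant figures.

m − M = 5 log₁₀(d/10 pc)
-1.80 − (-6.2) = 4.40 = 5 log₁₀(d/10)
d = 10 × 10^(4.40/5) = 10 × 10^0.880 = 75.86 pc.

75.9 pc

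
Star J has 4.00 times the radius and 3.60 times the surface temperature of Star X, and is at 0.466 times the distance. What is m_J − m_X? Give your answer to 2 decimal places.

-10.23

L_J/L_X = (4.00)²(3.60)⁴ = 2687.
F_J/F_X = (L_J/L_X)/(d_J/d_X)² = 2687/0.2172 = 1.238×10^4.
m_J − m_X = −2.5 log₁₀(1.238×10^4) = -10.23.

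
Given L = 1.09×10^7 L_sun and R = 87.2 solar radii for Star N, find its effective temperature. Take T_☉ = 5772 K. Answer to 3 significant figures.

T/T_☉ = (L/L_☉)^(1/4) / (R/R_☉)^(1/2)
T = 5772 × (1.09×10^7)^(1/4) / √(87.2) = 5772 × 57.46 / 9.338 = 3.552×10^4 K.

3.55×10^4 K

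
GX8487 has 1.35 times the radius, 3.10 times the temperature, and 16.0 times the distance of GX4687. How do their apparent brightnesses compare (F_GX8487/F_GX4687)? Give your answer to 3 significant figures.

0.657

L_GX8487/L_GX4687 = (R_GX8487/R_GX4687)²(T_GX8487/T_GX4687)⁴ = (1.35)² × (3.10)⁴ = 168.3.
F_GX8487/F_GX4687 = (L_GX8487/L_GX4687)/(d_GX8487/d_GX4687)² = 168.3 / (16.0)² = 0.6575.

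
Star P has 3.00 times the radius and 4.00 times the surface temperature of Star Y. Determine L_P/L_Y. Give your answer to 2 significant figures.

From the Stefan–Boltzmann law, L ∝ R²T⁴, so
L_P/L_Y = (R_P/R_Y)² (T_P/T_Y)⁴ = (3.00)² × (4.00)⁴ = 9.000 × 256.0 = 2304.

2.3×10^3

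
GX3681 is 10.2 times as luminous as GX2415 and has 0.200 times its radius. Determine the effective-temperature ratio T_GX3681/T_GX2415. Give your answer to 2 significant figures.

4.0

L ∝ R²T⁴ gives T ∝ (L/R²)^(1/4), so
T_GX3681/T_GX2415 = (10.2 / 0.200²)^(1/4) = (255.0)^(1/4) = 3.996.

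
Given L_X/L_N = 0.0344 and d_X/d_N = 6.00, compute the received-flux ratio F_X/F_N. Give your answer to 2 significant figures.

9.6×10^-4

F = L/(4πd²), so F_X/F_N = (L_X/L_N) / (d_X/d_N)²
= 0.0344 / (6.00)² = 0.0344 / 36.00 = 9.556×10^-4.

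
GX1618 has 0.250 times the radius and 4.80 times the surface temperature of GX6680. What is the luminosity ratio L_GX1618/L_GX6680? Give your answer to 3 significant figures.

33.2

From the Stefan–Boltzmann law, L ∝ R²T⁴, so
L_GX1618/L_GX6680 = (R_GX1618/R_GX6680)² (T_GX1618/T_GX6680)⁴ = (0.250)² × (4.80)⁴ = 0.06250 × 530.8 = 33.18.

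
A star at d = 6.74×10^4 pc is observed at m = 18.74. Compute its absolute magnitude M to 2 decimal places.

-0.40

M = m − 5 log₁₀(d/10 pc) = 18.74 − 5 log₁₀(6.74×10^4/10)
  = 18.74 − 5 × 3.829 = 18.74 − 19.14 = -0.40.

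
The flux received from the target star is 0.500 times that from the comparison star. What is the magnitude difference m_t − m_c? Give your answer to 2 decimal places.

0.75

m_t − m_c = −2.5 log₁₀(F_t/F_c) = −2.5 log₁₀(0.500) = −2.5 × (-0.301) = 0.753.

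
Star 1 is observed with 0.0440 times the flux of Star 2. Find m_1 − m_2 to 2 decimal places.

3.39

m_1 − m_2 = −2.5 log₁₀(F_1/F_2) = −2.5 log₁₀(0.0440) = −2.5 × (-1.357) = 3.391.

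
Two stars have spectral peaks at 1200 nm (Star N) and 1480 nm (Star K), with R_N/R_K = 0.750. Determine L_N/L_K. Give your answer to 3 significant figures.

Wien's law gives T ∝ 1/λ_max, so T_N/T_K = λ_K/λ_N = 1480/1200 = 1.233.
Then L ∝ R²T⁴ gives L_N/L_K = (0.750)² × (1.233)⁴ = 0.5625 × 2.314 = 1.302.

1.30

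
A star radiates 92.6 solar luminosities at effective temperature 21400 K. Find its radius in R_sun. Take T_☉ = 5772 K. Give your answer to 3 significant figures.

0.700 R_sun

R/R_☉ = √(L/L_☉) / (T/T_☉)² = √(92.6) / (3.708)²
       = 9.623 / 13.75 = 0.7001.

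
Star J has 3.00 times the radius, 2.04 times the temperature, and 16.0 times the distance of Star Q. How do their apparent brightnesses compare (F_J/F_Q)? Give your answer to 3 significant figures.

0.609

L_J/L_Q = (R_J/R_Q)²(T_J/T_Q)⁴ = (3.00)² × (2.04)⁴ = 155.9.
F_J/F_Q = (L_J/L_Q)/(d_J/d_Q)² = 155.9 / (16.0)² = 0.6089.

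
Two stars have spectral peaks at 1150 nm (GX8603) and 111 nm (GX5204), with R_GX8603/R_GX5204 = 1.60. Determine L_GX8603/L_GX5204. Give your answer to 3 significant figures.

2.22×10^-4

Wien's law gives T ∝ 1/λ_max, so T_GX8603/T_GX5204 = λ_GX5204/λ_GX8603 = 111/1150 = 0.09652.
Then L ∝ R²T⁴ gives L_GX8603/L_GX5204 = (1.60)² × (0.09652)⁴ = 2.560 × 8.680×10^-5 = 2.222×10^-4.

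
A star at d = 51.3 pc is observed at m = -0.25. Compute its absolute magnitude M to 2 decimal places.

-3.80

M = m − 5 log₁₀(d/10 pc) = -0.25 − 5 log₁₀(51.3/10)
  = -0.25 − 5 × 0.710 = -0.25 − 3.55 = -3.80.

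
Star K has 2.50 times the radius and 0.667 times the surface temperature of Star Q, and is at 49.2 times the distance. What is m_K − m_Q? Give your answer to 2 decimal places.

L_K/L_Q = (2.50)²(0.667)⁴ = 1.237.
F_K/F_Q = (L_K/L_Q)/(d_K/d_Q)² = 1.237/2421 = 5.110×10^-4.
m_K − m_Q = −2.5 log₁₀(5.110×10^-4) = 8.23.

8.23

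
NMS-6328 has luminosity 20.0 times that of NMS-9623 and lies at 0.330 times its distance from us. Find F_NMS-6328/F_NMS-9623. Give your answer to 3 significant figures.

F = L/(4πd²), so F_NMS-6328/F_NMS-9623 = (L_NMS-6328/L_NMS-9623) / (d_NMS-6328/d_NMS-9623)²
= 20.0 / (0.330)² = 20.0 / 0.1089 = 183.7.

184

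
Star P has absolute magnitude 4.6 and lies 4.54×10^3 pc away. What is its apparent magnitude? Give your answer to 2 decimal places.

17.89

m = M + 5 log₁₀(d/10 pc) = 4.6 + 5 log₁₀(4.54×10^3/10)
  = 4.6 + 5 × 2.657 = 4.6 + 13.29 = 17.89.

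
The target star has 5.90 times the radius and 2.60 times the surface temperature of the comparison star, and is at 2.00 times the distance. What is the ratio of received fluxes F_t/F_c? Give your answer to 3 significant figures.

L_t/L_c = (R_t/R_c)²(T_t/T_c)⁴ = (5.90)² × (2.60)⁴ = 1591.
F_t/F_c = (L_t/L_c)/(d_t/d_c)² = 1591 / (2.00)² = 397.7.

398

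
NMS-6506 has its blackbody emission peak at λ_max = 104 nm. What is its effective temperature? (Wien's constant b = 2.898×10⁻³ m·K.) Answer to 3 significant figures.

T = b/λ_max = 2.898×10⁻³ / (104×10⁻⁹) = 2.787×10^4 K.

2.79×10^4 K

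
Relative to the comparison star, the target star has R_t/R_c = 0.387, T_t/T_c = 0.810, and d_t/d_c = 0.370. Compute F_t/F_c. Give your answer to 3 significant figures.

0.471

L_t/L_c = (R_t/R_c)²(T_t/T_c)⁴ = (0.387)² × (0.810)⁴ = 0.06447.
F_t/F_c = (L_t/L_c)/(d_t/d_c)² = 0.06447 / (0.370)² = 0.4709.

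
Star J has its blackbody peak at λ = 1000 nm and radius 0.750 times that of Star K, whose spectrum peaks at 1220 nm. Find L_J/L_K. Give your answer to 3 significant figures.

Wien's law gives T ∝ 1/λ_max, so T_J/T_K = λ_K/λ_J = 1220/1000 = 1.220.
Then L ∝ R²T⁴ gives L_J/L_K = (0.750)² × (1.220)⁴ = 0.5625 × 2.215 = 1.246.

1.25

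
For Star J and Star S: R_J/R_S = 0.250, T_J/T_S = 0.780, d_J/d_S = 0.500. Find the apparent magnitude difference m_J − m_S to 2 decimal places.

L_J/L_S = (0.250)²(0.780)⁴ = 0.02313.
F_J/F_S = (L_J/L_S)/(d_J/d_S)² = 0.02313/0.2500 = 0.09254.
m_J − m_S = −2.5 log₁₀(0.09254) = 2.58.

2.58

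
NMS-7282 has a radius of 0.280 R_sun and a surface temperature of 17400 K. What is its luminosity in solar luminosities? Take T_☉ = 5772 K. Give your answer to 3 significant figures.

6.47 solar luminosities

L/L_☉ = (R/R_☉)² (T/T_☉)⁴ = (0.280)² × (17400/5772)⁴
       = 0.07840 × (3.015)⁴ = 0.07840 × 82.58 = 6.475.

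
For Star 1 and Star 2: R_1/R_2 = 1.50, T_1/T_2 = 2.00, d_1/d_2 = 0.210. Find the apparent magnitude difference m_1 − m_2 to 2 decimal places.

L_1/L_2 = (1.50)²(2.00)⁴ = 36.00.
F_1/F_2 = (L_1/L_2)/(d_1/d_2)² = 36.00/0.04410 = 816.3.
m_1 − m_2 = −2.5 log₁₀(816.3) = -7.28.

-7.28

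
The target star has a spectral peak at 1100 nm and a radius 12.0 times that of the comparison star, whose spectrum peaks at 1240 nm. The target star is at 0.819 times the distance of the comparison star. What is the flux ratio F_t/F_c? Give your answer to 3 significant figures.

347

Wien's law: T_t/T_c = λ_c/λ_t = 1240/1100 = 1.127.
L_t/L_c = (R_t/R_c)²(T_t/T_c)⁴ = (12.0)²(1.127)⁴ = 232.5.
F_t/F_c = (L_t/L_c)/(d_t/d_c)² = 232.5/(0.819)² = 346.7.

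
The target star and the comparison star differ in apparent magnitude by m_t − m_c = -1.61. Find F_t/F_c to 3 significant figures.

4.41

F_t/F_c = 10^(−(m_t − m_c)/2.5) = 10^(1.61/2.5) = 10^0.644 = 4.406.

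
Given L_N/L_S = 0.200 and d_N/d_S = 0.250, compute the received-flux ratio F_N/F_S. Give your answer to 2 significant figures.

3.2

F = L/(4πd²), so F_N/F_S = (L_N/L_S) / (d_N/d_S)²
= 0.200 / (0.250)² = 0.200 / 0.06250 = 3.200.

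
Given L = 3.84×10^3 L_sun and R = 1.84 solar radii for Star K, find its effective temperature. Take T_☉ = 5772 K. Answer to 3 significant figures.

3.35×10^4 K

T/T_☉ = (L/L_☉)^(1/4) / (R/R_☉)^(1/2)
T = 5772 × (3.84×10^3)^(1/4) / √(1.84) = 5772 × 7.872 / 1.356 = 3.350×10^4 K.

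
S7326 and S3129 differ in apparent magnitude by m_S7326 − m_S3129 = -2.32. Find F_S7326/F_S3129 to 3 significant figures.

8.47

F_S7326/F_S3129 = 10^(−(m_S7326 − m_S3129)/2.5) = 10^(2.32/2.5) = 10^0.928 = 8.472.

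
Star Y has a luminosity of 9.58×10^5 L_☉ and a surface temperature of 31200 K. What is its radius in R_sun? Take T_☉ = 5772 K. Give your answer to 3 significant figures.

R/R_☉ = √(L/L_☉) / (T/T_☉)² = √(9.58×10^5) / (5.405)²
       = 978.8 / 29.22 = 33.50.

33.5 R_sun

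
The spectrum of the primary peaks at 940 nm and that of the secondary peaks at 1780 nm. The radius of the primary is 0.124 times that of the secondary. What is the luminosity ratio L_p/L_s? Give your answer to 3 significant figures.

Wien's law gives T ∝ 1/λ_max, so T_p/T_s = λ_s/λ_p = 1780/940 = 1.894.
Then L ∝ R²T⁴ gives L_p/L_s = (0.124)² × (1.894)⁴ = 0.01538 × 12.86 = 0.1977.

0.198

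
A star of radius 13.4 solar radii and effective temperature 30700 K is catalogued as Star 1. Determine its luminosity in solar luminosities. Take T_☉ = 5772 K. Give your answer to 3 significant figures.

1.44×10^5 solar luminosities

L/L_☉ = (R/R_☉)² (T/T_☉)⁴ = (13.4)² × (30700/5772)⁴
       = 179.6 × (5.319)⁴ = 179.6 × 800.3 = 1.437×10^5.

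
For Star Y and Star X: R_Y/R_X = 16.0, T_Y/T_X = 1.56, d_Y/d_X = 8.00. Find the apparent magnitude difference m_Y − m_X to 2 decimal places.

L_Y/L_X = (16.0)²(1.56)⁴ = 1516.
F_Y/F_X = (L_Y/L_X)/(d_Y/d_X)² = 1516/64.00 = 23.69.
m_Y − m_X = −2.5 log₁₀(23.69) = -3.44.

-3.44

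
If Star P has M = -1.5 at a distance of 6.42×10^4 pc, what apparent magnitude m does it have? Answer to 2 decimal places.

m = M + 5 log₁₀(d/10 pc) = -1.5 + 5 log₁₀(6.42×10^4/10)
  = -1.5 + 5 × 3.808 = -1.5 + 19.04 = 17.54.

17.54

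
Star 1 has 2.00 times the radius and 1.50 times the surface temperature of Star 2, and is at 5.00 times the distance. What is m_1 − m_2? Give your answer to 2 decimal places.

L_1/L_2 = (2.00)²(1.50)⁴ = 20.25.
F_1/F_2 = (L_1/L_2)/(d_1/d_2)² = 20.25/25.00 = 0.8100.
m_1 − m_2 = −2.5 log₁₀(0.8100) = 0.23.

0.23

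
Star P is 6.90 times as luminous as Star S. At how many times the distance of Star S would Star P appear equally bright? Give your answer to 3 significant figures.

2.63

Equal flux requires L_P/d_P² = L_S/d_S², so d_P/d_S = √(L_P/L_S)
= √(6.90) = 2.627.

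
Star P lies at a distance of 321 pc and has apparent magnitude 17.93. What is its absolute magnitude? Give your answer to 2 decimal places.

M = m − 5 log₁₀(d/10 pc) = 17.93 − 5 log₁₀(321/10)
  = 17.93 − 5 × 1.507 = 17.93 − 7.53 = 10.40.

10.40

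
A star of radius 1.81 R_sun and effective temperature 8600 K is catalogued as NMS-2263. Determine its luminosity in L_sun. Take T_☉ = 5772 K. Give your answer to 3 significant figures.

L/L_☉ = (R/R_☉)² (T/T_☉)⁴ = (1.81)² × (8600/5772)⁴
       = 3.276 × (1.490)⁴ = 3.276 × 4.928 = 16.15.

16.1 L_sun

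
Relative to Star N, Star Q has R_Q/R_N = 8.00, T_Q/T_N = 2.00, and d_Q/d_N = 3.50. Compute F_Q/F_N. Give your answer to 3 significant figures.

83.6

L_Q/L_N = (R_Q/R_N)²(T_Q/T_N)⁴ = (8.00)² × (2.00)⁴ = 1024.
F_Q/F_N = (L_Q/L_N)/(d_Q/d_N)² = 1024 / (3.50)² = 83.59.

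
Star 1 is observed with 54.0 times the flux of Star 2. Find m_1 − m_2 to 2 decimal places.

m_1 − m_2 = −2.5 log₁₀(F_1/F_2) = −2.5 log₁₀(54.0) = −2.5 × (1.732) = -4.331.

-4.33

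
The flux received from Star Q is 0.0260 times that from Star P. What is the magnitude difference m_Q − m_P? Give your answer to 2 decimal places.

m_Q − m_P = −2.5 log₁₀(F_Q/F_P) = −2.5 log₁₀(0.0260) = −2.5 × (-1.585) = 3.963.

3.96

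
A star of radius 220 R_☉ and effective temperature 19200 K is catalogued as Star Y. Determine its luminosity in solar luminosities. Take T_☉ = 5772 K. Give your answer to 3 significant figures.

5.93×10^6 solar luminosities

L/L_☉ = (R/R_☉)² (T/T_☉)⁴ = (220)² × (19200/5772)⁴
       = 4.840×10^4 × (3.326)⁴ = 4.840×10^4 × 122.4 = 5.926×10^6.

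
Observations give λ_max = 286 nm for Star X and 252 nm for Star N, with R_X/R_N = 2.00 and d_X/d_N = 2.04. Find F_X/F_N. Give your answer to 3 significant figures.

0.579

Wien's law: T_X/T_N = λ_N/λ_X = 252/286 = 0.8811.
L_X/L_N = (R_X/R_N)²(T_X/T_N)⁴ = (2.00)²(0.8811)⁴ = 2.411.
F_X/F_N = (L_X/L_N)/(d_X/d_N)² = 2.411/(2.04)² = 0.5793.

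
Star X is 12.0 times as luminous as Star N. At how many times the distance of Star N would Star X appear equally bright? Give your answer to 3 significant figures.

Equal flux requires L_X/d_X² = L_N/d_N², so d_X/d_N = √(L_X/L_N)
= √(12.0) = 3.464.

3.46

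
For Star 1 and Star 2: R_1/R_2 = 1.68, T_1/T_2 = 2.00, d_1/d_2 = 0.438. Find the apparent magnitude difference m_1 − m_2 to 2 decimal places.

L_1/L_2 = (1.68)²(2.00)⁴ = 45.16.
F_1/F_2 = (L_1/L_2)/(d_1/d_2)² = 45.16/0.1918 = 235.4.
m_1 − m_2 = −2.5 log₁₀(235.4) = -5.93.

-5.93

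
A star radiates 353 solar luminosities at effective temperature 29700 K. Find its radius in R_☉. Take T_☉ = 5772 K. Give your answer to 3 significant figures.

0.710 R_☉

R/R_☉ = √(L/L_☉) / (T/T_☉)² = √(353) / (5.146)²
       = 18.79 / 26.48 = 0.7096.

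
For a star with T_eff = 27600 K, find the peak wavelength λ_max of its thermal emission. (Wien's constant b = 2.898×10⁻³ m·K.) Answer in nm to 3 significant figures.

105 nm

λ_max = b/T = 2.898×10⁻³ / 27600 = 1.05×10^-7 m = 105.0 nm.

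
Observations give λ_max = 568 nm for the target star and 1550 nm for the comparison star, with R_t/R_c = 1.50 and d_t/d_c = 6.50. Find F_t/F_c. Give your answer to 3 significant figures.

Wien's law: T_t/T_c = λ_c/λ_t = 1550/568 = 2.729.
L_t/L_c = (R_t/R_c)²(T_t/T_c)⁴ = (1.50)²(2.729)⁴ = 124.8.
F_t/F_c = (L_t/L_c)/(d_t/d_c)² = 124.8/(6.50)² = 2.953.

2.95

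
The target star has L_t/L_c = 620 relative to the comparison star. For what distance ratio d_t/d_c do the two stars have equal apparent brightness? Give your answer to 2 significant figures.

Equal flux requires L_t/d_t² = L_c/d_c², so d_t/d_c = √(L_t/L_c)
= √(620) = 24.90.

25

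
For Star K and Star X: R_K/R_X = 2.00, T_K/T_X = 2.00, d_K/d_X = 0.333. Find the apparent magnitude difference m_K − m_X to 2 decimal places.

-6.90

L_K/L_X = (2.00)²(2.00)⁴ = 64.00.
F_K/F_X = (L_K/L_X)/(d_K/d_X)² = 64.00/0.1109 = 577.2.
m_K − m_X = −2.5 log₁₀(577.2) = -6.90.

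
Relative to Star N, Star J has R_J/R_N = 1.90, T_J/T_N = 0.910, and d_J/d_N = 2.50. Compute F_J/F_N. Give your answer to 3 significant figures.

0.396

L_J/L_N = (R_J/R_N)²(T_J/T_N)⁴ = (1.90)² × (0.910)⁴ = 2.476.
F_J/F_N = (L_J/L_N)/(d_J/d_N)² = 2.476 / (2.50)² = 0.3961.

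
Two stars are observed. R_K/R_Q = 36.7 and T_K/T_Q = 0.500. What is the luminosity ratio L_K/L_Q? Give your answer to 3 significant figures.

From the Stefan–Boltzmann law, L ∝ R²T⁴, so
L_K/L_Q = (R_K/R_Q)² (T_K/T_Q)⁴ = (36.7)² × (0.500)⁴ = 1347 × 0.06250 = 84.18.

84.2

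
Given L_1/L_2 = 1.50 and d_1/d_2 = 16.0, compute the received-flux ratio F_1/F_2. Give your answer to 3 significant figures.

0.00586

F = L/(4πd²), so F_1/F_2 = (L_1/L_2) / (d_1/d_2)²
= 1.50 / (16.0)² = 1.50 / 256.0 = 0.005859.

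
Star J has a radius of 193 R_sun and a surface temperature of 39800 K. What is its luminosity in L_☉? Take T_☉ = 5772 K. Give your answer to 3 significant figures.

8.42×10^7 L_☉

L/L_☉ = (R/R_☉)² (T/T_☉)⁴ = (193)² × (39800/5772)⁴
       = 3.725×10^4 × (6.895)⁴ = 3.725×10^4 × 2261 = 8.421×10^7.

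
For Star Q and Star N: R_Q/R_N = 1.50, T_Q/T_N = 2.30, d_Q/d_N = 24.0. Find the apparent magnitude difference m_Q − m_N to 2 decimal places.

L_Q/L_N = (1.50)²(2.30)⁴ = 62.96.
F_Q/F_N = (L_Q/L_N)/(d_Q/d_N)² = 62.96/576.0 = 0.1093.
m_Q − m_N = −2.5 log₁₀(0.1093) = 2.40.

2.40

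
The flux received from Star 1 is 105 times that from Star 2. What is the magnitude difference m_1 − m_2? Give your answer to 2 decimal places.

m_1 − m_2 = −2.5 log₁₀(F_1/F_2) = −2.5 log₁₀(105) = −2.5 × (2.021) = -5.053.

-5.05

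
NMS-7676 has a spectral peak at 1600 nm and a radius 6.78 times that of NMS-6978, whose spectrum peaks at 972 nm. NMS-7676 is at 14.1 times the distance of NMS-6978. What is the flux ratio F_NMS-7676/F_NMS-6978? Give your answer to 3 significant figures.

0.0315

Wien's law: T_NMS-7676/T_NMS-6978 = λ_NMS-6978/λ_NMS-7676 = 972/1600 = 0.6075.
L_NMS-7676/L_NMS-6978 = (R_NMS-7676/R_NMS-6978)²(T_NMS-7676/T_NMS-6978)⁴ = (6.78)²(0.6075)⁴ = 6.261.
F_NMS-7676/F_NMS-6978 = (L_NMS-7676/L_NMS-6978)/(d_NMS-7676/d_NMS-6978)² = 6.261/(14.1)² = 0.03149.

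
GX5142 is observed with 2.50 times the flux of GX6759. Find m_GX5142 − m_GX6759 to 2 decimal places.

-0.99

m_GX5142 − m_GX6759 = −2.5 log₁₀(F_GX5142/F_GX6759) = −2.5 log₁₀(2.50) = −2.5 × (0.398) = -0.995.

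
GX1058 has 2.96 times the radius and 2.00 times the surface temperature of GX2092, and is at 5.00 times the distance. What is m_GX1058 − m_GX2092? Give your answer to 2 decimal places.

L_GX1058/L_GX2092 = (2.96)²(2.00)⁴ = 140.2.
F_GX1058/F_GX2092 = (L_GX1058/L_GX2092)/(d_GX1058/d_GX2092)² = 140.2/25.00 = 5.607.
m_GX1058 − m_GX2092 = −2.5 log₁₀(5.607) = -1.87.

-1.87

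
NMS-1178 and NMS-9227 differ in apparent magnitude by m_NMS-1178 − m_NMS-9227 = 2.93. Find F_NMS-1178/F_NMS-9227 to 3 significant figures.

F_NMS-1178/F_NMS-9227 = 10^(−(m_NMS-1178 − m_NMS-9227)/2.5) = 10^(-2.93/2.5) = 10^-1.172 = 0.06730.

0.0673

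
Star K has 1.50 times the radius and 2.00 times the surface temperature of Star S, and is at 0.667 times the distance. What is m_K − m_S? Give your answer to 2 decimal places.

-4.77

L_K/L_S = (1.50)²(2.00)⁴ = 36.00.
F_K/F_S = (L_K/L_S)/(d_K/d_S)² = 36.00/0.4449 = 80.92.
m_K − m_S = −2.5 log₁₀(80.92) = -4.77.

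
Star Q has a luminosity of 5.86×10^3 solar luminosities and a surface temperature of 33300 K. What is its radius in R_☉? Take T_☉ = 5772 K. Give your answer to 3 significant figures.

2.30 R_☉

R/R_☉ = √(L/L_☉) / (T/T_☉)² = √(5.86×10^3) / (5.769)²
       = 76.55 / 33.28 = 2.300.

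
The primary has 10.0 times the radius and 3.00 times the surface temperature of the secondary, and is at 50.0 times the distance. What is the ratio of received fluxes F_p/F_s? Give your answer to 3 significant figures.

L_p/L_s = (R_p/R_s)²(T_p/T_s)⁴ = (10.0)² × (3.00)⁴ = 8100.
F_p/F_s = (L_p/L_s)/(d_p/d_s)² = 8100 / (50.0)² = 3.240.

3.24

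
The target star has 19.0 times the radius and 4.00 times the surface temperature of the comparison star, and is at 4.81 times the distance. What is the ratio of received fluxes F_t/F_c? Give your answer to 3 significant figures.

3.99×10^3

L_t/L_c = (R_t/R_c)²(T_t/T_c)⁴ = (19.0)² × (4.00)⁴ = 9.242×10^4.
F_t/F_c = (L_t/L_c)/(d_t/d_c)² = 9.242×10^4 / (4.81)² = 3994.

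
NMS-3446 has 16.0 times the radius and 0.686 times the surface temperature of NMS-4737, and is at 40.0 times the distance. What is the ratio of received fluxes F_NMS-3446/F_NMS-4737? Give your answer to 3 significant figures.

L_NMS-3446/L_NMS-4737 = (R_NMS-3446/R_NMS-4737)²(T_NMS-3446/T_NMS-4737)⁴ = (16.0)² × (0.686)⁴ = 56.69.
F_NMS-3446/F_NMS-4737 = (L_NMS-3446/L_NMS-4737)/(d_NMS-3446/d_NMS-4737)² = 56.69 / (40.0)² = 0.03543.

0.0354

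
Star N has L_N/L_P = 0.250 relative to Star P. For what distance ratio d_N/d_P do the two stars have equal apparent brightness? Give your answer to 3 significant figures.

Equal flux requires L_N/d_N² = L_P/d_P², so d_N/d_P = √(L_N/L_P)
= √(0.250) = 0.5000.

0.500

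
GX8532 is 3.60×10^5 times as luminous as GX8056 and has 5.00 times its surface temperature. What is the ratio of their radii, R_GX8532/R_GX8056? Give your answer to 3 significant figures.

24.0

L ∝ R²T⁴ gives R ∝ √L / T², so
R_GX8532/R_GX8056 = √(3.60×10^5) / (5.00)² = 600.0 / 25.00 = 24.00.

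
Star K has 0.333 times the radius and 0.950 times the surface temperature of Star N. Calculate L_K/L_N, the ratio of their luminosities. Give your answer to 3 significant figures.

From the Stefan–Boltzmann law, L ∝ R²T⁴, so
L_K/L_N = (R_K/R_N)² (T_K/T_N)⁴ = (0.333)² × (0.950)⁴ = 0.1109 × 0.8145 = 0.09032.

0.0903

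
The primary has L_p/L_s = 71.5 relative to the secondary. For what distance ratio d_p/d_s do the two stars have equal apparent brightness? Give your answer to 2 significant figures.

8.5

Equal flux requires L_p/d_p² = L_s/d_s², so d_p/d_s = √(L_p/L_s)
= √(71.5) = 8.456.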